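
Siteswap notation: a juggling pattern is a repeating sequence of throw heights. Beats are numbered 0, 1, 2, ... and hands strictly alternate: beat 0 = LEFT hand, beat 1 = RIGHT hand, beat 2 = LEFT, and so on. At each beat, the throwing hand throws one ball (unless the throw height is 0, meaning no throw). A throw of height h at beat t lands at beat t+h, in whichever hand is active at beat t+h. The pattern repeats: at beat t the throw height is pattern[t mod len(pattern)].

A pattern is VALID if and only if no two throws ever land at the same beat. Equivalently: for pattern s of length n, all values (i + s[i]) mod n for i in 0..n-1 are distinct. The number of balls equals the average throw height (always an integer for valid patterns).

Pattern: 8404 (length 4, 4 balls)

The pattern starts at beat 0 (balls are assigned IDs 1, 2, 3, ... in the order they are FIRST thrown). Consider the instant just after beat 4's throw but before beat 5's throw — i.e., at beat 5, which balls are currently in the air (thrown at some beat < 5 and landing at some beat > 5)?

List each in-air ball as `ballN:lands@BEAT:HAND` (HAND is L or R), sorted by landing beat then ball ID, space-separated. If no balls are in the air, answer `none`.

Answer: ball3:lands@7:R ball1:lands@8:L ball4:lands@12:L

Derivation:
Beat 0 (L): throw ball1 h=8 -> lands@8:L; in-air after throw: [b1@8:L]
Beat 1 (R): throw ball2 h=4 -> lands@5:R; in-air after throw: [b2@5:R b1@8:L]
Beat 3 (R): throw ball3 h=4 -> lands@7:R; in-air after throw: [b2@5:R b3@7:R b1@8:L]
Beat 4 (L): throw ball4 h=8 -> lands@12:L; in-air after throw: [b2@5:R b3@7:R b1@8:L b4@12:L]
Beat 5 (R): throw ball2 h=4 -> lands@9:R; in-air after throw: [b3@7:R b1@8:L b2@9:R b4@12:L]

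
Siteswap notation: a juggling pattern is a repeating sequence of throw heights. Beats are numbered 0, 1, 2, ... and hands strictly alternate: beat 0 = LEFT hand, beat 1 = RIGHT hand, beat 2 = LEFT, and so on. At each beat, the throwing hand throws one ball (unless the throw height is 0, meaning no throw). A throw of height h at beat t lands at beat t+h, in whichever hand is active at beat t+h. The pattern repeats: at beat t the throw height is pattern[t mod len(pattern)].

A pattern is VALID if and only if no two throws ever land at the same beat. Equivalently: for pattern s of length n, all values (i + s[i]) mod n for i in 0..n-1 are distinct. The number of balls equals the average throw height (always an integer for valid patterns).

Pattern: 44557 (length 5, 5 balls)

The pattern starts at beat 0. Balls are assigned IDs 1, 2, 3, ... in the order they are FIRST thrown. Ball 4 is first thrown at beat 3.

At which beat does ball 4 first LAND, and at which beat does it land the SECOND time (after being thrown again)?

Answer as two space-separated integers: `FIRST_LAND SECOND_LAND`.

Answer: 8 13

Derivation:
Beat 0 (L): throw ball1 h=4 -> lands@4:L; in-air after throw: [b1@4:L]
Beat 1 (R): throw ball2 h=4 -> lands@5:R; in-air after throw: [b1@4:L b2@5:R]
Beat 2 (L): throw ball3 h=5 -> lands@7:R; in-air after throw: [b1@4:L b2@5:R b3@7:R]
Beat 3 (R): throw ball4 h=5 -> lands@8:L; in-air after throw: [b1@4:L b2@5:R b3@7:R b4@8:L]
Beat 4 (L): throw ball1 h=7 -> lands@11:R; in-air after throw: [b2@5:R b3@7:R b4@8:L b1@11:R]
Beat 5 (R): throw ball2 h=4 -> lands@9:R; in-air after throw: [b3@7:R b4@8:L b2@9:R b1@11:R]
Beat 6 (L): throw ball5 h=4 -> lands@10:L; in-air after throw: [b3@7:R b4@8:L b2@9:R b5@10:L b1@11:R]
Beat 7 (R): throw ball3 h=5 -> lands@12:L; in-air after throw: [b4@8:L b2@9:R b5@10:L b1@11:R b3@12:L]
Beat 8 (L): throw ball4 h=5 -> lands@13:R; in-air after throw: [b2@9:R b5@10:L b1@11:R b3@12:L b4@13:R]
Beat 9 (R): throw ball2 h=7 -> lands@16:L; in-air after throw: [b5@10:L b1@11:R b3@12:L b4@13:R b2@16:L]
Beat 10 (L): throw ball5 h=4 -> lands@14:L; in-air after throw: [b1@11:R b3@12:L b4@13:R b5@14:L b2@16:L]
Beat 11 (R): throw ball1 h=4 -> lands@15:R; in-air after throw: [b3@12:L b4@13:R b5@14:L b1@15:R b2@16:L]
Beat 12 (L): throw ball3 h=5 -> lands@17:R; in-air after throw: [b4@13:R b5@14:L b1@15:R b2@16:L b3@17:R]
Beat 13 (R): throw ball4 h=5 -> lands@18:L; in-air after throw: [b5@14:L b1@15:R b2@16:L b3@17:R b4@18:L]
Ball 4: thrown@3 h=5 -> first land @8; rethrown@8 h=5 -> second land @13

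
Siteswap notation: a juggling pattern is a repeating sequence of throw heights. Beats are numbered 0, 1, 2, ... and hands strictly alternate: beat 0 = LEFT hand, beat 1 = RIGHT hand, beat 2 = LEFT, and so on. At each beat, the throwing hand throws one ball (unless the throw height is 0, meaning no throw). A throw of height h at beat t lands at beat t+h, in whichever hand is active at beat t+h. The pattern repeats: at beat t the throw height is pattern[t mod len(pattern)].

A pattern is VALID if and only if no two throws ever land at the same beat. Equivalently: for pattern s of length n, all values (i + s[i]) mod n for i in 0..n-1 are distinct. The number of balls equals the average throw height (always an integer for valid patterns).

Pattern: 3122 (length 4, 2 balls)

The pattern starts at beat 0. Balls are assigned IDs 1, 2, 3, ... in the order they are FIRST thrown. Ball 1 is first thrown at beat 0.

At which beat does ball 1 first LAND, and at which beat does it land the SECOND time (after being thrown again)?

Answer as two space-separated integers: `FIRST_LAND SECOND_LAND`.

Answer: 3 5

Derivation:
Beat 0 (L): throw ball1 h=3 -> lands@3:R; in-air after throw: [b1@3:R]
Beat 1 (R): throw ball2 h=1 -> lands@2:L; in-air after throw: [b2@2:L b1@3:R]
Beat 2 (L): throw ball2 h=2 -> lands@4:L; in-air after throw: [b1@3:R b2@4:L]
Beat 3 (R): throw ball1 h=2 -> lands@5:R; in-air after throw: [b2@4:L b1@5:R]
Beat 4 (L): throw ball2 h=3 -> lands@7:R; in-air after throw: [b1@5:R b2@7:R]
Beat 5 (R): throw ball1 h=1 -> lands@6:L; in-air after throw: [b1@6:L b2@7:R]
Ball 1: thrown@0 h=3 -> first land @3; rethrown@3 h=2 -> second land @5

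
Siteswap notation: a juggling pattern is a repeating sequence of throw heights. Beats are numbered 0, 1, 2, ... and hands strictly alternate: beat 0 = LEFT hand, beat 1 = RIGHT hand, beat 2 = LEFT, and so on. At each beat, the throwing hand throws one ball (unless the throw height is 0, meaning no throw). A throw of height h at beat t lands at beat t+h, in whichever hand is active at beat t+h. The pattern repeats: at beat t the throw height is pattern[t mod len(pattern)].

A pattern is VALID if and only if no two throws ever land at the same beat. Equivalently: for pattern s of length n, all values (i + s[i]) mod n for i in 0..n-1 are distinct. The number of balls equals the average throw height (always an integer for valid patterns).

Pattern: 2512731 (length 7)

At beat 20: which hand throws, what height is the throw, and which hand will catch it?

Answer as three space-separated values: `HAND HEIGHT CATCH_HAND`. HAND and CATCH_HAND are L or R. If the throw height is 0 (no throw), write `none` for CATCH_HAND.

Answer: L 1 R

Derivation:
Beat 20: 20 mod 2 = 0, so hand = L
Throw height = pattern[20 mod 7] = pattern[6] = 1
Lands at beat 20+1=21, 21 mod 2 = 1, so catch hand = R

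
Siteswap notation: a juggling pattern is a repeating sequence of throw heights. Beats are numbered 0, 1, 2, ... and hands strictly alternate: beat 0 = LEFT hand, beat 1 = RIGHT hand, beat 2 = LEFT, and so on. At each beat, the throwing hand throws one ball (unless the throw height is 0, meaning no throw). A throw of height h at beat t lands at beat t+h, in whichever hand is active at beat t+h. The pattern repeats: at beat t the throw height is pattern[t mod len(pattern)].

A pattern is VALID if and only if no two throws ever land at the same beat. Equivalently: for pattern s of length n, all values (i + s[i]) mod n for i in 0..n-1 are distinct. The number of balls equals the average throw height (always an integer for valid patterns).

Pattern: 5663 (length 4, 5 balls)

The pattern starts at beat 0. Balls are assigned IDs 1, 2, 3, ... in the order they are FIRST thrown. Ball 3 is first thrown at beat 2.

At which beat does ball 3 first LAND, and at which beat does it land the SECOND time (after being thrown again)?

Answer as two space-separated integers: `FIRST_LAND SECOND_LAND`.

Answer: 8 13

Derivation:
Beat 0 (L): throw ball1 h=5 -> lands@5:R; in-air after throw: [b1@5:R]
Beat 1 (R): throw ball2 h=6 -> lands@7:R; in-air after throw: [b1@5:R b2@7:R]
Beat 2 (L): throw ball3 h=6 -> lands@8:L; in-air after throw: [b1@5:R b2@7:R b3@8:L]
Beat 3 (R): throw ball4 h=3 -> lands@6:L; in-air after throw: [b1@5:R b4@6:L b2@7:R b3@8:L]
Beat 4 (L): throw ball5 h=5 -> lands@9:R; in-air after throw: [b1@5:R b4@6:L b2@7:R b3@8:L b5@9:R]
Beat 5 (R): throw ball1 h=6 -> lands@11:R; in-air after throw: [b4@6:L b2@7:R b3@8:L b5@9:R b1@11:R]
Beat 6 (L): throw ball4 h=6 -> lands@12:L; in-air after throw: [b2@7:R b3@8:L b5@9:R b1@11:R b4@12:L]
Beat 7 (R): throw ball2 h=3 -> lands@10:L; in-air after throw: [b3@8:L b5@9:R b2@10:L b1@11:R b4@12:L]
Beat 8 (L): throw ball3 h=5 -> lands@13:R; in-air after throw: [b5@9:R b2@10:L b1@11:R b4@12:L b3@13:R]
Beat 9 (R): throw ball5 h=6 -> lands@15:R; in-air after throw: [b2@10:L b1@11:R b4@12:L b3@13:R b5@15:R]
Beat 10 (L): throw ball2 h=6 -> lands@16:L; in-air after throw: [b1@11:R b4@12:L b3@13:R b5@15:R b2@16:L]
Beat 11 (R): throw ball1 h=3 -> lands@14:L; in-air after throw: [b4@12:L b3@13:R b1@14:L b5@15:R b2@16:L]
Beat 12 (L): throw ball4 h=5 -> lands@17:R; in-air after throw: [b3@13:R b1@14:L b5@15:R b2@16:L b4@17:R]
Beat 13 (R): throw ball3 h=6 -> lands@19:R; in-air after throw: [b1@14:L b5@15:R b2@16:L b4@17:R b3@19:R]
Ball 3: thrown@2 h=6 -> first land @8; rethrown@8 h=5 -> second land @13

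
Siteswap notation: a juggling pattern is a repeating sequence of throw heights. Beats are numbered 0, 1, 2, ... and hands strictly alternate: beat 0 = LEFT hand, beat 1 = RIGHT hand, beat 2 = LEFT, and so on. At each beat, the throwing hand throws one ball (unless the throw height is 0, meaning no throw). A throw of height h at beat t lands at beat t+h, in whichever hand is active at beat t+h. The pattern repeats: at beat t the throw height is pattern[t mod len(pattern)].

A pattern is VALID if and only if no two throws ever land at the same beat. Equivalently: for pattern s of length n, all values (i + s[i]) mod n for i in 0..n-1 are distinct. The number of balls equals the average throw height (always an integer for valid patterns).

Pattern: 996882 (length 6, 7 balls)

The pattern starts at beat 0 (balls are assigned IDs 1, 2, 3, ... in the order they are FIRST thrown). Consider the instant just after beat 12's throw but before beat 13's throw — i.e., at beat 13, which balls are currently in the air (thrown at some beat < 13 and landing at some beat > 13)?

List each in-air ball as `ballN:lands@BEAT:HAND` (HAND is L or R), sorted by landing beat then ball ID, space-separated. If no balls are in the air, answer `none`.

Beat 0 (L): throw ball1 h=9 -> lands@9:R; in-air after throw: [b1@9:R]
Beat 1 (R): throw ball2 h=9 -> lands@10:L; in-air after throw: [b1@9:R b2@10:L]
Beat 2 (L): throw ball3 h=6 -> lands@8:L; in-air after throw: [b3@8:L b1@9:R b2@10:L]
Beat 3 (R): throw ball4 h=8 -> lands@11:R; in-air after throw: [b3@8:L b1@9:R b2@10:L b4@11:R]
Beat 4 (L): throw ball5 h=8 -> lands@12:L; in-air after throw: [b3@8:L b1@9:R b2@10:L b4@11:R b5@12:L]
Beat 5 (R): throw ball6 h=2 -> lands@7:R; in-air after throw: [b6@7:R b3@8:L b1@9:R b2@10:L b4@11:R b5@12:L]
Beat 6 (L): throw ball7 h=9 -> lands@15:R; in-air after throw: [b6@7:R b3@8:L b1@9:R b2@10:L b4@11:R b5@12:L b7@15:R]
Beat 7 (R): throw ball6 h=9 -> lands@16:L; in-air after throw: [b3@8:L b1@9:R b2@10:L b4@11:R b5@12:L b7@15:R b6@16:L]
Beat 8 (L): throw ball3 h=6 -> lands@14:L; in-air after throw: [b1@9:R b2@10:L b4@11:R b5@12:L b3@14:L b7@15:R b6@16:L]
Beat 9 (R): throw ball1 h=8 -> lands@17:R; in-air after throw: [b2@10:L b4@11:R b5@12:L b3@14:L b7@15:R b6@16:L b1@17:R]
Beat 10 (L): throw ball2 h=8 -> lands@18:L; in-air after throw: [b4@11:R b5@12:L b3@14:L b7@15:R b6@16:L b1@17:R b2@18:L]
Beat 11 (R): throw ball4 h=2 -> lands@13:R; in-air after throw: [b5@12:L b4@13:R b3@14:L b7@15:R b6@16:L b1@17:R b2@18:L]
Beat 12 (L): throw ball5 h=9 -> lands@21:R; in-air after throw: [b4@13:R b3@14:L b7@15:R b6@16:L b1@17:R b2@18:L b5@21:R]
Beat 13 (R): throw ball4 h=9 -> lands@22:L; in-air after throw: [b3@14:L b7@15:R b6@16:L b1@17:R b2@18:L b5@21:R b4@22:L]

Answer: ball3:lands@14:L ball7:lands@15:R ball6:lands@16:L ball1:lands@17:R ball2:lands@18:L ball5:lands@21:R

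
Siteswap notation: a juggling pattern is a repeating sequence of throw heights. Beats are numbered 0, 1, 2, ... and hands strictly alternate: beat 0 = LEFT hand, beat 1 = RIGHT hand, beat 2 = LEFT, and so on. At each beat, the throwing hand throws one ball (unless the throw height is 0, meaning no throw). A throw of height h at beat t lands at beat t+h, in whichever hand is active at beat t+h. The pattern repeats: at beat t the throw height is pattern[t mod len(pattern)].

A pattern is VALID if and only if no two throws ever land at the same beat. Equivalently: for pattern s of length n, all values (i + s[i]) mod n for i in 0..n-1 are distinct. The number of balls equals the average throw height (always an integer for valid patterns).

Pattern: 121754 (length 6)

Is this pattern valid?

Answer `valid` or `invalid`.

Answer: invalid

Derivation:
i=0: (i + s[i]) mod n = (0 + 1) mod 6 = 1
i=1: (i + s[i]) mod n = (1 + 2) mod 6 = 3
i=2: (i + s[i]) mod n = (2 + 1) mod 6 = 3
i=3: (i + s[i]) mod n = (3 + 7) mod 6 = 4
i=4: (i + s[i]) mod n = (4 + 5) mod 6 = 3
i=5: (i + s[i]) mod n = (5 + 4) mod 6 = 3
Residues: [1, 3, 3, 4, 3, 3], distinct: False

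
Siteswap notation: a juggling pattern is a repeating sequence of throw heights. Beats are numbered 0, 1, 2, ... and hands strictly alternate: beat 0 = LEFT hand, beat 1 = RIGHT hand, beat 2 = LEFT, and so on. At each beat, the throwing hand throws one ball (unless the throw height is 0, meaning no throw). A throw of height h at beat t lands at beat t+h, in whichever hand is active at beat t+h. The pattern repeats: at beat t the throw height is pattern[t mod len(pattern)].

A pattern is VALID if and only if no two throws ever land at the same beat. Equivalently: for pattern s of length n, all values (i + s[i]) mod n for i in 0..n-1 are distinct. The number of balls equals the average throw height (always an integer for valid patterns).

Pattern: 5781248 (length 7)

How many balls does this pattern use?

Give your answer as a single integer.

Pattern = [5, 7, 8, 1, 2, 4, 8], length n = 7
  position 0: throw height = 5, running sum = 5
  position 1: throw height = 7, running sum = 12
  position 2: throw height = 8, running sum = 20
  position 3: throw height = 1, running sum = 21
  position 4: throw height = 2, running sum = 23
  position 5: throw height = 4, running sum = 27
  position 6: throw height = 8, running sum = 35
Total sum = 35; balls = sum / n = 35 / 7 = 5

Answer: 5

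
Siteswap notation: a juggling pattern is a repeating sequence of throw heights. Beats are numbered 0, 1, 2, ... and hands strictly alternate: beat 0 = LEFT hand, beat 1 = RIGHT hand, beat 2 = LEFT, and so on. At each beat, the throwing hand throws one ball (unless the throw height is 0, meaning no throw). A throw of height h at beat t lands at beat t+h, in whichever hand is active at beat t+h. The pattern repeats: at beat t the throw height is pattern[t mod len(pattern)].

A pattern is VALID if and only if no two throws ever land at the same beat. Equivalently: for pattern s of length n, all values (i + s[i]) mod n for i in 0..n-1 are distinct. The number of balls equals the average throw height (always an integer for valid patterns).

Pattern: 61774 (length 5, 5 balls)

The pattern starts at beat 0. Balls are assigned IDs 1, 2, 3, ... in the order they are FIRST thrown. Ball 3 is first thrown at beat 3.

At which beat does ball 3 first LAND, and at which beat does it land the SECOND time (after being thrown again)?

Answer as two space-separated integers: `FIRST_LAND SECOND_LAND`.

Beat 0 (L): throw ball1 h=6 -> lands@6:L; in-air after throw: [b1@6:L]
Beat 1 (R): throw ball2 h=1 -> lands@2:L; in-air after throw: [b2@2:L b1@6:L]
Beat 2 (L): throw ball2 h=7 -> lands@9:R; in-air after throw: [b1@6:L b2@9:R]
Beat 3 (R): throw ball3 h=7 -> lands@10:L; in-air after throw: [b1@6:L b2@9:R b3@10:L]
Beat 4 (L): throw ball4 h=4 -> lands@8:L; in-air after throw: [b1@6:L b4@8:L b2@9:R b3@10:L]
Beat 5 (R): throw ball5 h=6 -> lands@11:R; in-air after throw: [b1@6:L b4@8:L b2@9:R b3@10:L b5@11:R]
Beat 6 (L): throw ball1 h=1 -> lands@7:R; in-air after throw: [b1@7:R b4@8:L b2@9:R b3@10:L b5@11:R]
Beat 7 (R): throw ball1 h=7 -> lands@14:L; in-air after throw: [b4@8:L b2@9:R b3@10:L b5@11:R b1@14:L]
Beat 8 (L): throw ball4 h=7 -> lands@15:R; in-air after throw: [b2@9:R b3@10:L b5@11:R b1@14:L b4@15:R]
Beat 9 (R): throw ball2 h=4 -> lands@13:R; in-air after throw: [b3@10:L b5@11:R b2@13:R b1@14:L b4@15:R]
Beat 10 (L): throw ball3 h=6 -> lands@16:L; in-air after throw: [b5@11:R b2@13:R b1@14:L b4@15:R b3@16:L]
Beat 11 (R): throw ball5 h=1 -> lands@12:L; in-air after throw: [b5@12:L b2@13:R b1@14:L b4@15:R b3@16:L]
Beat 12 (L): throw ball5 h=7 -> lands@19:R; in-air after throw: [b2@13:R b1@14:L b4@15:R b3@16:L b5@19:R]
Beat 13 (R): throw ball2 h=7 -> lands@20:L; in-air after throw: [b1@14:L b4@15:R b3@16:L b5@19:R b2@20:L]
Beat 14 (L): throw ball1 h=4 -> lands@18:L; in-air after throw: [b4@15:R b3@16:L b1@18:L b5@19:R b2@20:L]
Beat 15 (R): throw ball4 h=6 -> lands@21:R; in-air after throw: [b3@16:L b1@18:L b5@19:R b2@20:L b4@21:R]
Beat 16 (L): throw ball3 h=1 -> lands@17:R; in-air after throw: [b3@17:R b1@18:L b5@19:R b2@20:L b4@21:R]
Ball 3: thrown@3 h=7 -> first land @10; rethrown@10 h=6 -> second land @16

Answer: 10 16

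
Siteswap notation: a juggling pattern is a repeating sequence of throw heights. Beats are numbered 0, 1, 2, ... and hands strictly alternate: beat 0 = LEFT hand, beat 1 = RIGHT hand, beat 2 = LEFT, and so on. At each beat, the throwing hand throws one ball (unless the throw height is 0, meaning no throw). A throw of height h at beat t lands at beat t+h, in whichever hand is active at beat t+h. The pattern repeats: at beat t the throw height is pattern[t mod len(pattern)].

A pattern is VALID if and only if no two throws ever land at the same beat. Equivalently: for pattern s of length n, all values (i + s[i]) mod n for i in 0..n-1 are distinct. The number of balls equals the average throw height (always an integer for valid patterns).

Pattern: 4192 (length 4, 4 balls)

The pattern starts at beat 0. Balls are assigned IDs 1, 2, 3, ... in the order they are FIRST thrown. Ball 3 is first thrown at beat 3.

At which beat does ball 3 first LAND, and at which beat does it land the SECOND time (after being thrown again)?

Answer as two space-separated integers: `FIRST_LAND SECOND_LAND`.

Answer: 5 6

Derivation:
Beat 0 (L): throw ball1 h=4 -> lands@4:L; in-air after throw: [b1@4:L]
Beat 1 (R): throw ball2 h=1 -> lands@2:L; in-air after throw: [b2@2:L b1@4:L]
Beat 2 (L): throw ball2 h=9 -> lands@11:R; in-air after throw: [b1@4:L b2@11:R]
Beat 3 (R): throw ball3 h=2 -> lands@5:R; in-air after throw: [b1@4:L b3@5:R b2@11:R]
Beat 4 (L): throw ball1 h=4 -> lands@8:L; in-air after throw: [b3@5:R b1@8:L b2@11:R]
Beat 5 (R): throw ball3 h=1 -> lands@6:L; in-air after throw: [b3@6:L b1@8:L b2@11:R]
Beat 6 (L): throw ball3 h=9 -> lands@15:R; in-air after throw: [b1@8:L b2@11:R b3@15:R]
Ball 3: thrown@3 h=2 -> first land @5; rethrown@5 h=1 -> second land @6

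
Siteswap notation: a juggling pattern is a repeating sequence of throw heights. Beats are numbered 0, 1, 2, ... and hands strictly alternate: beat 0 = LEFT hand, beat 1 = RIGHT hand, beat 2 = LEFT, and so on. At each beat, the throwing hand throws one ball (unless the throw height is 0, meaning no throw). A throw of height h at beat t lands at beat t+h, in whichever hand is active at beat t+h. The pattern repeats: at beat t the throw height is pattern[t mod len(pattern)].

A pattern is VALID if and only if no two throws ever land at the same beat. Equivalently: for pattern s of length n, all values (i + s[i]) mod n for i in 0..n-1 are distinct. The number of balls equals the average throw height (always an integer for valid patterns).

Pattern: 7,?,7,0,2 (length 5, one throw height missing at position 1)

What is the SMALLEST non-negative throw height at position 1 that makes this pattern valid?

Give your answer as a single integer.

i=0: (0 + 7) mod 5 = 2
i=1: s[i]=? (unknown)
i=2: (2 + 7) mod 5 = 4
i=3: (3 + 0) mod 5 = 3
i=4: (4 + 2) mod 5 = 1
Known residues: [1, 2, 3, 4]; need a permutation of 0..4, so missing residue r = 0
Need (1 + s) mod 5 = 0; smallest s = (0 - 1) mod 5 = 4

Answer: 4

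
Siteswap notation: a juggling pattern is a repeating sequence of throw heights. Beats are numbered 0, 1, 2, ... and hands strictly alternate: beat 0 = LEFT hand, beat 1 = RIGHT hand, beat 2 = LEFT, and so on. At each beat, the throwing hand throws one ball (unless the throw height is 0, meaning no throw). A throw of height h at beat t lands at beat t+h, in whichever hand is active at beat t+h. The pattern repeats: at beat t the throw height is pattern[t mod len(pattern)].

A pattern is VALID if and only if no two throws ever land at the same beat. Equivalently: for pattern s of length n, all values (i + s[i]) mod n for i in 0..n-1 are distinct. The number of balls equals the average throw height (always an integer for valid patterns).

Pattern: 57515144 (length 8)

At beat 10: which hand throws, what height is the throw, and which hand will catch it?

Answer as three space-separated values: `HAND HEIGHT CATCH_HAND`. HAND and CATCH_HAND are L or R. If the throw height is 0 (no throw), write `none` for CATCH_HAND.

Beat 10: 10 mod 2 = 0, so hand = L
Throw height = pattern[10 mod 8] = pattern[2] = 5
Lands at beat 10+5=15, 15 mod 2 = 1, so catch hand = R

Answer: L 5 R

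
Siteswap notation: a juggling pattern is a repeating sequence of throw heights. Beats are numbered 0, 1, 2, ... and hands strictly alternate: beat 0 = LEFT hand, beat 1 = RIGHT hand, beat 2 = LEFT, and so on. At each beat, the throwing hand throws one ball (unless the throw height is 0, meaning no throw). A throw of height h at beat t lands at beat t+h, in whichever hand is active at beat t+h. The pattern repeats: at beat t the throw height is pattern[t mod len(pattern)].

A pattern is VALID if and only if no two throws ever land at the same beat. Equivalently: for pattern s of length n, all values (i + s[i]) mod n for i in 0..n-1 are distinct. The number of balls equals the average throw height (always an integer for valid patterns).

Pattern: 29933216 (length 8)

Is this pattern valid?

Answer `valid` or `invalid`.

i=0: (i + s[i]) mod n = (0 + 2) mod 8 = 2
i=1: (i + s[i]) mod n = (1 + 9) mod 8 = 2
i=2: (i + s[i]) mod n = (2 + 9) mod 8 = 3
i=3: (i + s[i]) mod n = (3 + 3) mod 8 = 6
i=4: (i + s[i]) mod n = (4 + 3) mod 8 = 7
i=5: (i + s[i]) mod n = (5 + 2) mod 8 = 7
i=6: (i + s[i]) mod n = (6 + 1) mod 8 = 7
i=7: (i + s[i]) mod n = (7 + 6) mod 8 = 5
Residues: [2, 2, 3, 6, 7, 7, 7, 5], distinct: False

Answer: invalid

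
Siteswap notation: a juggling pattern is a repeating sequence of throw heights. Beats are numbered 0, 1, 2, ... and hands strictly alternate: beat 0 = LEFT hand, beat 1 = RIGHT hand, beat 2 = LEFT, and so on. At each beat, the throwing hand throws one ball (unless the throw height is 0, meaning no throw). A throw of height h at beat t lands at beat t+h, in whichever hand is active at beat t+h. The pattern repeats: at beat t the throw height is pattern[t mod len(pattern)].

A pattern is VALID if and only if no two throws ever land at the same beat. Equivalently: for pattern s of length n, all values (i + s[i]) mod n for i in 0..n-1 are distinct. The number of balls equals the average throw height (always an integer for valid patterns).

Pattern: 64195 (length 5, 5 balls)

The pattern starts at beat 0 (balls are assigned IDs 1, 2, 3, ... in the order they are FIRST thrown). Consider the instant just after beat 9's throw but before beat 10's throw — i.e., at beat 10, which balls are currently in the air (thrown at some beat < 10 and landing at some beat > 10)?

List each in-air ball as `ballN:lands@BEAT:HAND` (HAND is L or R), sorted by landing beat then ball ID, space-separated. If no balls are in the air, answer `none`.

Beat 0 (L): throw ball1 h=6 -> lands@6:L; in-air after throw: [b1@6:L]
Beat 1 (R): throw ball2 h=4 -> lands@5:R; in-air after throw: [b2@5:R b1@6:L]
Beat 2 (L): throw ball3 h=1 -> lands@3:R; in-air after throw: [b3@3:R b2@5:R b1@6:L]
Beat 3 (R): throw ball3 h=9 -> lands@12:L; in-air after throw: [b2@5:R b1@6:L b3@12:L]
Beat 4 (L): throw ball4 h=5 -> lands@9:R; in-air after throw: [b2@5:R b1@6:L b4@9:R b3@12:L]
Beat 5 (R): throw ball2 h=6 -> lands@11:R; in-air after throw: [b1@6:L b4@9:R b2@11:R b3@12:L]
Beat 6 (L): throw ball1 h=4 -> lands@10:L; in-air after throw: [b4@9:R b1@10:L b2@11:R b3@12:L]
Beat 7 (R): throw ball5 h=1 -> lands@8:L; in-air after throw: [b5@8:L b4@9:R b1@10:L b2@11:R b3@12:L]
Beat 8 (L): throw ball5 h=9 -> lands@17:R; in-air after throw: [b4@9:R b1@10:L b2@11:R b3@12:L b5@17:R]
Beat 9 (R): throw ball4 h=5 -> lands@14:L; in-air after throw: [b1@10:L b2@11:R b3@12:L b4@14:L b5@17:R]
Beat 10 (L): throw ball1 h=6 -> lands@16:L; in-air after throw: [b2@11:R b3@12:L b4@14:L b1@16:L b5@17:R]

Answer: ball2:lands@11:R ball3:lands@12:L ball4:lands@14:L ball5:lands@17:R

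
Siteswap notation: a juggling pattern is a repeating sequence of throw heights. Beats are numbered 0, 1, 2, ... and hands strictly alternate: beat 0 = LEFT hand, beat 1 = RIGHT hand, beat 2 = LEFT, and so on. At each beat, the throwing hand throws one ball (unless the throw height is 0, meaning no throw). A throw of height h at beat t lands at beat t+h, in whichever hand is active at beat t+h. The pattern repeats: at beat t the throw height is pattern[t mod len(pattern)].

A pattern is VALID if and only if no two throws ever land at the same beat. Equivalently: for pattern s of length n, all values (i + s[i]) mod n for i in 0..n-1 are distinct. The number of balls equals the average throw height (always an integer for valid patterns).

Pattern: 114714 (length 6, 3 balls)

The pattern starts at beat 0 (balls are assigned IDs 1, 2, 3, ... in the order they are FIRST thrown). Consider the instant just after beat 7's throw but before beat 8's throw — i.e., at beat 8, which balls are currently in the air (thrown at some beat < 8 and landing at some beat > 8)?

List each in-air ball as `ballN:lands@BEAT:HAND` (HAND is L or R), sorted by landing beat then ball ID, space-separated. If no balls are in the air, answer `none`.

Beat 0 (L): throw ball1 h=1 -> lands@1:R; in-air after throw: [b1@1:R]
Beat 1 (R): throw ball1 h=1 -> lands@2:L; in-air after throw: [b1@2:L]
Beat 2 (L): throw ball1 h=4 -> lands@6:L; in-air after throw: [b1@6:L]
Beat 3 (R): throw ball2 h=7 -> lands@10:L; in-air after throw: [b1@6:L b2@10:L]
Beat 4 (L): throw ball3 h=1 -> lands@5:R; in-air after throw: [b3@5:R b1@6:L b2@10:L]
Beat 5 (R): throw ball3 h=4 -> lands@9:R; in-air after throw: [b1@6:L b3@9:R b2@10:L]
Beat 6 (L): throw ball1 h=1 -> lands@7:R; in-air after throw: [b1@7:R b3@9:R b2@10:L]
Beat 7 (R): throw ball1 h=1 -> lands@8:L; in-air after throw: [b1@8:L b3@9:R b2@10:L]
Beat 8 (L): throw ball1 h=4 -> lands@12:L; in-air after throw: [b3@9:R b2@10:L b1@12:L]

Answer: ball3:lands@9:R ball2:lands@10:L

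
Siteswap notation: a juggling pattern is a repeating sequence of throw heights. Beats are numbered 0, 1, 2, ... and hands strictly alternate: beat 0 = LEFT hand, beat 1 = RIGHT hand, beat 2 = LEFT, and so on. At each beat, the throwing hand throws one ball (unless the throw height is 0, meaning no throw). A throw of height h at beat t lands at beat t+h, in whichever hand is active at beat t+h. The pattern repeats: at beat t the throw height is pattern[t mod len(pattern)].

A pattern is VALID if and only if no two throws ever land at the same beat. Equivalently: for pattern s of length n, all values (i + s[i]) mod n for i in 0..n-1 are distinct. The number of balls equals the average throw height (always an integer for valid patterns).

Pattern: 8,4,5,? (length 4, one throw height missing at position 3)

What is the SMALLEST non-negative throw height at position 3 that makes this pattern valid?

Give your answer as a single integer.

i=0: (0 + 8) mod 4 = 0
i=1: (1 + 4) mod 4 = 1
i=2: (2 + 5) mod 4 = 3
i=3: s[i]=? (unknown)
Known residues: [0, 1, 3]; need a permutation of 0..3, so missing residue r = 2
Need (3 + s) mod 4 = 2; smallest s = (2 - 3) mod 4 = 3

Answer: 3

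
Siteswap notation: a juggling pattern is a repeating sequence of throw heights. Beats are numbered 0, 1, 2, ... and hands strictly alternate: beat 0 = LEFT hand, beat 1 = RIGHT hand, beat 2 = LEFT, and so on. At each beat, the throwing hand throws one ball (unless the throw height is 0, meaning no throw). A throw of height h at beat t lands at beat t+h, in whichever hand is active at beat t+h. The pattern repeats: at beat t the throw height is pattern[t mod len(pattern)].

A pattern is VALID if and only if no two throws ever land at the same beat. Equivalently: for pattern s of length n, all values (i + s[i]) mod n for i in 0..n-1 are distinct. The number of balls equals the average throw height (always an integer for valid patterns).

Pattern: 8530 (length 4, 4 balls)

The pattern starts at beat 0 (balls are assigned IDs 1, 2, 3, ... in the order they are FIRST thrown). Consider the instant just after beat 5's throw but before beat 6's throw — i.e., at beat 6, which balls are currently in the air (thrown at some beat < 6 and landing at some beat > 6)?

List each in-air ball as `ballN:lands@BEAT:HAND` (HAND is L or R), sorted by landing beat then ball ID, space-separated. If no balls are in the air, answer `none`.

Beat 0 (L): throw ball1 h=8 -> lands@8:L; in-air after throw: [b1@8:L]
Beat 1 (R): throw ball2 h=5 -> lands@6:L; in-air after throw: [b2@6:L b1@8:L]
Beat 2 (L): throw ball3 h=3 -> lands@5:R; in-air after throw: [b3@5:R b2@6:L b1@8:L]
Beat 4 (L): throw ball4 h=8 -> lands@12:L; in-air after throw: [b3@5:R b2@6:L b1@8:L b4@12:L]
Beat 5 (R): throw ball3 h=5 -> lands@10:L; in-air after throw: [b2@6:L b1@8:L b3@10:L b4@12:L]
Beat 6 (L): throw ball2 h=3 -> lands@9:R; in-air after throw: [b1@8:L b2@9:R b3@10:L b4@12:L]

Answer: ball1:lands@8:L ball3:lands@10:L ball4:lands@12:L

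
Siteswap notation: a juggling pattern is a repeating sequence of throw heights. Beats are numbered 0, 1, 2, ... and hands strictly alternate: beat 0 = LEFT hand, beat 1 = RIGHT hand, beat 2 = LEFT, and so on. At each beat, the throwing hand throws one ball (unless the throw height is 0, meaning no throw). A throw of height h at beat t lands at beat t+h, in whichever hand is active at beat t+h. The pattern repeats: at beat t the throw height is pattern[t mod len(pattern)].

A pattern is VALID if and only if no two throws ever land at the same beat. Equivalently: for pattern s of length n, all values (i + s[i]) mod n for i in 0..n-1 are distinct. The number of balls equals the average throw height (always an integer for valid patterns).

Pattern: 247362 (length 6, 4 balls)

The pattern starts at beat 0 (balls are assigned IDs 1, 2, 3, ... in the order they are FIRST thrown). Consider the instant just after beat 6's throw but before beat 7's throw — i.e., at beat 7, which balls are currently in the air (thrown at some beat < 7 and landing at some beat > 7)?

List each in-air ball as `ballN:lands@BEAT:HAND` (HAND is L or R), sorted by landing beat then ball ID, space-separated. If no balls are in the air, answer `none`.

Answer: ball3:lands@8:L ball1:lands@9:R ball4:lands@10:L

Derivation:
Beat 0 (L): throw ball1 h=2 -> lands@2:L; in-air after throw: [b1@2:L]
Beat 1 (R): throw ball2 h=4 -> lands@5:R; in-air after throw: [b1@2:L b2@5:R]
Beat 2 (L): throw ball1 h=7 -> lands@9:R; in-air after throw: [b2@5:R b1@9:R]
Beat 3 (R): throw ball3 h=3 -> lands@6:L; in-air after throw: [b2@5:R b3@6:L b1@9:R]
Beat 4 (L): throw ball4 h=6 -> lands@10:L; in-air after throw: [b2@5:R b3@6:L b1@9:R b4@10:L]
Beat 5 (R): throw ball2 h=2 -> lands@7:R; in-air after throw: [b3@6:L b2@7:R b1@9:R b4@10:L]
Beat 6 (L): throw ball3 h=2 -> lands@8:L; in-air after throw: [b2@7:R b3@8:L b1@9:R b4@10:L]
Beat 7 (R): throw ball2 h=4 -> lands@11:R; in-air after throw: [b3@8:L b1@9:R b4@10:L b2@11:R]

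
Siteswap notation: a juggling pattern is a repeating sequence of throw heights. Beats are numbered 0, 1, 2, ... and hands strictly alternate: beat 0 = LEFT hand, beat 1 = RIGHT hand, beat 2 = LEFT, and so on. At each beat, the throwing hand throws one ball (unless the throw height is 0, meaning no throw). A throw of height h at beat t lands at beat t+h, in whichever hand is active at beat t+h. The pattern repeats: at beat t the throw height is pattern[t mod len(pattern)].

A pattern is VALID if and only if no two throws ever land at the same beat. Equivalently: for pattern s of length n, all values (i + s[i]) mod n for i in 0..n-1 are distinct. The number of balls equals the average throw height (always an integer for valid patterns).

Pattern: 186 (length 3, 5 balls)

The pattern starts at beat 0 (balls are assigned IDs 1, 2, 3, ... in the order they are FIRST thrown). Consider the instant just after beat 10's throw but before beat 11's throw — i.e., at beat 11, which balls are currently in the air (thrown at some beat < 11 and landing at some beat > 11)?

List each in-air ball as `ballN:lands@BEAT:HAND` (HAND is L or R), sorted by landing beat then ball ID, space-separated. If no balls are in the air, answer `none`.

Beat 0 (L): throw ball1 h=1 -> lands@1:R; in-air after throw: [b1@1:R]
Beat 1 (R): throw ball1 h=8 -> lands@9:R; in-air after throw: [b1@9:R]
Beat 2 (L): throw ball2 h=6 -> lands@8:L; in-air after throw: [b2@8:L b1@9:R]
Beat 3 (R): throw ball3 h=1 -> lands@4:L; in-air after throw: [b3@4:L b2@8:L b1@9:R]
Beat 4 (L): throw ball3 h=8 -> lands@12:L; in-air after throw: [b2@8:L b1@9:R b3@12:L]
Beat 5 (R): throw ball4 h=6 -> lands@11:R; in-air after throw: [b2@8:L b1@9:R b4@11:R b3@12:L]
Beat 6 (L): throw ball5 h=1 -> lands@7:R; in-air after throw: [b5@7:R b2@8:L b1@9:R b4@11:R b3@12:L]
Beat 7 (R): throw ball5 h=8 -> lands@15:R; in-air after throw: [b2@8:L b1@9:R b4@11:R b3@12:L b5@15:R]
Beat 8 (L): throw ball2 h=6 -> lands@14:L; in-air after throw: [b1@9:R b4@11:R b3@12:L b2@14:L b5@15:R]
Beat 9 (R): throw ball1 h=1 -> lands@10:L; in-air after throw: [b1@10:L b4@11:R b3@12:L b2@14:L b5@15:R]
Beat 10 (L): throw ball1 h=8 -> lands@18:L; in-air after throw: [b4@11:R b3@12:L b2@14:L b5@15:R b1@18:L]
Beat 11 (R): throw ball4 h=6 -> lands@17:R; in-air after throw: [b3@12:L b2@14:L b5@15:R b4@17:R b1@18:L]

Answer: ball3:lands@12:L ball2:lands@14:L ball5:lands@15:R ball1:lands@18:L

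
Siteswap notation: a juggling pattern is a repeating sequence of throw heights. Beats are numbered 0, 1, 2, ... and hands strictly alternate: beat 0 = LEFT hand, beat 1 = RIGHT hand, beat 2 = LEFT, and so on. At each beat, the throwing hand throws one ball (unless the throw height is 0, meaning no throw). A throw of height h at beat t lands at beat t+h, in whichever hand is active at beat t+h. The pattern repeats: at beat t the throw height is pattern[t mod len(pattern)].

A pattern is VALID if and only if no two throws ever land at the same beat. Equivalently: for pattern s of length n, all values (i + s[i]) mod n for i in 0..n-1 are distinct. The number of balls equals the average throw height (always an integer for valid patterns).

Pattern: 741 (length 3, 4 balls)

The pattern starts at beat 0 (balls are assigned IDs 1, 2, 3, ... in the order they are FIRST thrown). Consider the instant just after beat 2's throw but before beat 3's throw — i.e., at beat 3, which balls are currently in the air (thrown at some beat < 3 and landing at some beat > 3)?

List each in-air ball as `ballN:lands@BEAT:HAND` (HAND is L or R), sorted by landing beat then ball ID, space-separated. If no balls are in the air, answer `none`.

Beat 0 (L): throw ball1 h=7 -> lands@7:R; in-air after throw: [b1@7:R]
Beat 1 (R): throw ball2 h=4 -> lands@5:R; in-air after throw: [b2@5:R b1@7:R]
Beat 2 (L): throw ball3 h=1 -> lands@3:R; in-air after throw: [b3@3:R b2@5:R b1@7:R]
Beat 3 (R): throw ball3 h=7 -> lands@10:L; in-air after throw: [b2@5:R b1@7:R b3@10:L]

Answer: ball2:lands@5:R ball1:lands@7:R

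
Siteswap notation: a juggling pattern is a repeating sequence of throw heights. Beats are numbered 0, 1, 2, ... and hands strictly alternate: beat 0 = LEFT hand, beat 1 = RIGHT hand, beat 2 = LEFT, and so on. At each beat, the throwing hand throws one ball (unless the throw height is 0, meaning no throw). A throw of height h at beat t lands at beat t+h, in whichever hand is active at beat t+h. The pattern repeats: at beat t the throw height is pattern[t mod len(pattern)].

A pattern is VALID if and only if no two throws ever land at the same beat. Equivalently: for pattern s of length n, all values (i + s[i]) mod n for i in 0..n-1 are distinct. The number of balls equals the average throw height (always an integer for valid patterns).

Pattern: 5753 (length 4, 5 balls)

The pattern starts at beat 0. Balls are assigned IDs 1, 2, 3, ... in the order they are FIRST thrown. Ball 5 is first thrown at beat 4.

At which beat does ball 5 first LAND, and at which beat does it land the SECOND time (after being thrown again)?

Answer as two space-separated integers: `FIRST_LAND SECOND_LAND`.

Beat 0 (L): throw ball1 h=5 -> lands@5:R; in-air after throw: [b1@5:R]
Beat 1 (R): throw ball2 h=7 -> lands@8:L; in-air after throw: [b1@5:R b2@8:L]
Beat 2 (L): throw ball3 h=5 -> lands@7:R; in-air after throw: [b1@5:R b3@7:R b2@8:L]
Beat 3 (R): throw ball4 h=3 -> lands@6:L; in-air after throw: [b1@5:R b4@6:L b3@7:R b2@8:L]
Beat 4 (L): throw ball5 h=5 -> lands@9:R; in-air after throw: [b1@5:R b4@6:L b3@7:R b2@8:L b5@9:R]
Beat 5 (R): throw ball1 h=7 -> lands@12:L; in-air after throw: [b4@6:L b3@7:R b2@8:L b5@9:R b1@12:L]
Beat 6 (L): throw ball4 h=5 -> lands@11:R; in-air after throw: [b3@7:R b2@8:L b5@9:R b4@11:R b1@12:L]
Beat 7 (R): throw ball3 h=3 -> lands@10:L; in-air after throw: [b2@8:L b5@9:R b3@10:L b4@11:R b1@12:L]
Beat 8 (L): throw ball2 h=5 -> lands@13:R; in-air after throw: [b5@9:R b3@10:L b4@11:R b1@12:L b2@13:R]
Beat 9 (R): throw ball5 h=7 -> lands@16:L; in-air after throw: [b3@10:L b4@11:R b1@12:L b2@13:R b5@16:L]
Beat 10 (L): throw ball3 h=5 -> lands@15:R; in-air after throw: [b4@11:R b1@12:L b2@13:R b3@15:R b5@16:L]
Beat 11 (R): throw ball4 h=3 -> lands@14:L; in-air after throw: [b1@12:L b2@13:R b4@14:L b3@15:R b5@16:L]
Beat 12 (L): throw ball1 h=5 -> lands@17:R; in-air after throw: [b2@13:R b4@14:L b3@15:R b5@16:L b1@17:R]
Beat 13 (R): throw ball2 h=7 -> lands@20:L; in-air after throw: [b4@14:L b3@15:R b5@16:L b1@17:R b2@20:L]
Beat 14 (L): throw ball4 h=5 -> lands@19:R; in-air after throw: [b3@15:R b5@16:L b1@17:R b4@19:R b2@20:L]
Ball 5: thrown@4 h=5 -> first land @9; rethrown@9 h=7 -> second land @16

Answer: 9 16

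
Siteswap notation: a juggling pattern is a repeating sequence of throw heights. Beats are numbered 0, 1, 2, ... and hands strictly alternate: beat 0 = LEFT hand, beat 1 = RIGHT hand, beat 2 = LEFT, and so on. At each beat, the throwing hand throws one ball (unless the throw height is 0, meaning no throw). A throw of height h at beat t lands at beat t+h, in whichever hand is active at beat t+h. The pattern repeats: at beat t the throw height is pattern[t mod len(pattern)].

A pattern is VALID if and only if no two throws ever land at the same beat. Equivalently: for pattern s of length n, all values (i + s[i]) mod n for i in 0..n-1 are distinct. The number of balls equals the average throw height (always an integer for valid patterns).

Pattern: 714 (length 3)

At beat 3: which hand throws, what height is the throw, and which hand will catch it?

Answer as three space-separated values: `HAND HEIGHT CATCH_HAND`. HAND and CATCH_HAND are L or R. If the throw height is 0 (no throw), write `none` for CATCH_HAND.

Beat 3: 3 mod 2 = 1, so hand = R
Throw height = pattern[3 mod 3] = pattern[0] = 7
Lands at beat 3+7=10, 10 mod 2 = 0, so catch hand = L

Answer: R 7 L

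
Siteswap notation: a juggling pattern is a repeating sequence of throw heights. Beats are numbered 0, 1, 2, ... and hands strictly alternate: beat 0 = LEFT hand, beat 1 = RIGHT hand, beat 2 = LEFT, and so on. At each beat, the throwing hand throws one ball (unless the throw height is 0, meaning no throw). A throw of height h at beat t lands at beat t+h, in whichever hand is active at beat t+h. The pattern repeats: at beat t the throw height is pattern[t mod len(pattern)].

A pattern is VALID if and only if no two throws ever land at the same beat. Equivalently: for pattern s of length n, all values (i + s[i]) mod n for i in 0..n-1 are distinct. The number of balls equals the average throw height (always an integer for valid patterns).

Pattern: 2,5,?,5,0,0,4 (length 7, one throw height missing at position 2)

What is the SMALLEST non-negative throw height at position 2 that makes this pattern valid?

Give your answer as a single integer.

Answer: 5

Derivation:
i=0: (0 + 2) mod 7 = 2
i=1: (1 + 5) mod 7 = 6
i=2: s[i]=? (unknown)
i=3: (3 + 5) mod 7 = 1
i=4: (4 + 0) mod 7 = 4
i=5: (5 + 0) mod 7 = 5
i=6: (6 + 4) mod 7 = 3
Known residues: [1, 2, 3, 4, 5, 6]; need a permutation of 0..6, so missing residue r = 0
Need (2 + s) mod 7 = 0; smallest s = (0 - 2) mod 7 = 5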